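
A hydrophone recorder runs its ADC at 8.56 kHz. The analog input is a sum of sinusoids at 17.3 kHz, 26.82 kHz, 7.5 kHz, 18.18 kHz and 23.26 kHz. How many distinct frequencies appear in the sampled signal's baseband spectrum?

fs/2 = 4.28 kHz.
17.3 kHz mod fs = 0.18 kHz.
0.18 kHz ≤ fs/2 = 4.28 kHz, appears at 0.18 kHz.
26.82 kHz mod fs = 1.14 kHz.
1.14 kHz ≤ fs/2 = 4.28 kHz, appears at 1.14 kHz.
7.5 kHz > fs/2 = 4.28 kHz, folds to fs − 7.5 kHz = 1.06 kHz.
18.18 kHz mod fs = 1.06 kHz.
1.06 kHz ≤ fs/2 = 4.28 kHz, appears at 1.06 kHz.
23.26 kHz mod fs = 6.14 kHz.
6.14 kHz > fs/2 = 4.28 kHz, folds to fs − 6.14 kHz = 2.42 kHz.
Distinct values: {0.18 kHz, 1.06 kHz, 1.14 kHz, 2.42 kHz} → 4.

4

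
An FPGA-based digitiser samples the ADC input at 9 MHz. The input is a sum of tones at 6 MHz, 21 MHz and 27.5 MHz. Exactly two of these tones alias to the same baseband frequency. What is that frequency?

3 MHz

fs/2 = 4.5 MHz.
6 MHz > fs/2 = 4.5 MHz, folds to fs − 6 MHz = 3 MHz.
21 MHz mod fs = 3 MHz.
3 MHz ≤ fs/2 = 4.5 MHz, appears at 3 MHz.
27.5 MHz mod fs = 0.5 MHz.
0.5 MHz ≤ fs/2 = 4.5 MHz, appears at 0.5 MHz.
6 MHz and 21 MHz both map to 3 MHz.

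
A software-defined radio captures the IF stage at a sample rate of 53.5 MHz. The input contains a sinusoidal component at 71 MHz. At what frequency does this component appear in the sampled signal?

71 MHz mod fs = 17.5 MHz.
17.5 MHz ≤ fs/2 = 26.75 MHz, appears at 17.5 MHz.

17.5 MHz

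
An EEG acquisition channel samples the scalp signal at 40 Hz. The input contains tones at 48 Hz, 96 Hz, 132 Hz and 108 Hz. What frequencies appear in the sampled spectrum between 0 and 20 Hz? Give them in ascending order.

fs/2 = 20 Hz.
48 Hz mod fs = 8 Hz.
8 Hz ≤ fs/2 = 20 Hz, appears at 8 Hz.
96 Hz mod fs = 16 Hz.
16 Hz ≤ fs/2 = 20 Hz, appears at 16 Hz.
132 Hz mod fs = 12 Hz.
12 Hz ≤ fs/2 = 20 Hz, appears at 12 Hz.
108 Hz mod fs = 28 Hz.
28 Hz > fs/2 = 20 Hz, folds to fs − 28 Hz = 12 Hz.
Distinct values: {8 Hz, 12 Hz, 16 Hz}.

8 Hz, 12 Hz, 16 Hz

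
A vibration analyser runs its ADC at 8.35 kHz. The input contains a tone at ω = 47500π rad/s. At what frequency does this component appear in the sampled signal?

1.3 kHz

ω = 47500π rad/s → f = ω/(2π) = 23750 Hz = 23.75 kHz.
23.75 kHz mod fs = 7.05 kHz.
7.05 kHz > fs/2 = 4.175 kHz, folds to fs − 7.05 kHz = 1.3 kHz.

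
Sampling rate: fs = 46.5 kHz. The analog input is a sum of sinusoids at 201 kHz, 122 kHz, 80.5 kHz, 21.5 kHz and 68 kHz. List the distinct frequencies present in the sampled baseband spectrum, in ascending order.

12.5 kHz, 15 kHz, 17.5 kHz, 21.5 kHz

fs/2 = 23.25 kHz.
201 kHz mod fs = 15 kHz.
15 kHz ≤ fs/2 = 23.25 kHz, appears at 15 kHz.
122 kHz mod fs = 29 kHz.
29 kHz > fs/2 = 23.25 kHz, folds to fs − 29 kHz = 17.5 kHz.
80.5 kHz mod fs = 34 kHz.
34 kHz > fs/2 = 23.25 kHz, folds to fs − 34 kHz = 12.5 kHz.
21.5 kHz ≤ fs/2 = 23.25 kHz, passes unchanged.
68 kHz mod fs = 21.5 kHz.
21.5 kHz ≤ fs/2 = 23.25 kHz, appears at 21.5 kHz.
Distinct values: {12.5 kHz, 15 kHz, 17.5 kHz, 21.5 kHz}.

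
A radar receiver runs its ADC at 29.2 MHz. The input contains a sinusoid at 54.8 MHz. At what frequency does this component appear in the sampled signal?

3.6 MHz

54.8 MHz mod fs = 25.6 MHz.
25.6 MHz > fs/2 = 14.6 MHz, folds to fs − 25.6 MHz = 3.6 MHz.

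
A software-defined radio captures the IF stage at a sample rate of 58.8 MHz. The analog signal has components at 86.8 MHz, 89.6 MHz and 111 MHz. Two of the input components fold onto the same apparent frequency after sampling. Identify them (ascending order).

fs/2 = 29.4 MHz.
86.8 MHz mod fs = 28 MHz.
28 MHz ≤ fs/2 = 29.4 MHz, appears at 28 MHz.
89.6 MHz mod fs = 30.8 MHz.
30.8 MHz > fs/2 = 29.4 MHz, folds to fs − 30.8 MHz = 28 MHz.
111 MHz mod fs = 52.2 MHz.
52.2 MHz > fs/2 = 29.4 MHz, folds to fs − 52.2 MHz = 6.6 MHz.
86.8 MHz and 89.6 MHz both map to 28 MHz.

86.8 MHz, 89.6 MHz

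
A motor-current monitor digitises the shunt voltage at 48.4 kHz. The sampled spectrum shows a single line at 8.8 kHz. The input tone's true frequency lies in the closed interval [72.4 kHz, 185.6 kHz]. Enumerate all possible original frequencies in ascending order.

Frequencies that alias to 8.8 kHz are k·fs ± 8.8 kHz for integer k ≥ 0.
k=0: 8.8 kHz.
k=1: 39.6 kHz, 57.2 kHz.
k=2: 88 kHz, 105.6 kHz.
k=3: 136.4 kHz, 154 kHz.
k=4: 184.8 kHz, 202.4 kHz.
k=5: 233.2 kHz, 250.8 kHz.
Within [72.4 kHz, 185.6 kHz]: 88 kHz, 105.6 kHz, 136.4 kHz, 154 kHz, 184.8 kHz.

88 kHz, 105.6 kHz, 136.4 kHz, 154 kHz, 184.8 kHz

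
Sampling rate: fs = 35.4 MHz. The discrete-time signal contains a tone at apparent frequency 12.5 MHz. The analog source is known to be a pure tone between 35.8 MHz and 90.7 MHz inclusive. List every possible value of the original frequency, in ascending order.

47.9 MHz, 58.3 MHz, 83.3 MHz

Frequencies that alias to 12.5 MHz are k·fs ± 12.5 MHz for integer k ≥ 0.
k=0: 12.5 MHz.
k=1: 22.9 MHz, 47.9 MHz.
k=2: 58.3 MHz, 83.3 MHz.
k=3: 93.7 MHz, 118.7 MHz.
Within [35.8 MHz, 90.7 MHz]: 47.9 MHz, 58.3 MHz, 83.3 MHz.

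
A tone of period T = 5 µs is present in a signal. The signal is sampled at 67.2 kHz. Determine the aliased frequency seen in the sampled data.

1.6 kHz

T = 5 µs → f = 1/T = 200 kHz.
200 kHz mod fs = 65.6 kHz.
65.6 kHz > fs/2 = 33.6 kHz, folds to fs − 65.6 kHz = 1.6 kHz.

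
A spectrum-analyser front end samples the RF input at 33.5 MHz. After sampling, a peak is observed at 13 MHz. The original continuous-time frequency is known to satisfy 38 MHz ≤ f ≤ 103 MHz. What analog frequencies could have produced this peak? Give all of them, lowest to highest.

Frequencies that alias to 13 MHz are k·fs ± 13 MHz for integer k ≥ 0.
k=0: 13 MHz.
k=1: 20.5 MHz, 46.5 MHz.
k=2: 54 MHz, 80 MHz.
k=3: 87.5 MHz, 113.5 MHz.
k=4: 121 MHz, 147 MHz.
Within [38 MHz, 103 MHz]: 46.5 MHz, 54 MHz, 80 MHz, 87.5 MHz.

46.5 MHz, 54 MHz, 80 MHz, 87.5 MHz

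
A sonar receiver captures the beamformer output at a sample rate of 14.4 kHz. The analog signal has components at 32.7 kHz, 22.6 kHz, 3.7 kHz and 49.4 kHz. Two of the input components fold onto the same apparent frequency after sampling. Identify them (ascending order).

fs/2 = 7.2 kHz.
32.7 kHz mod fs = 3.9 kHz.
3.9 kHz ≤ fs/2 = 7.2 kHz, appears at 3.9 kHz.
22.6 kHz mod fs = 8.2 kHz.
8.2 kHz > fs/2 = 7.2 kHz, folds to fs − 8.2 kHz = 6.2 kHz.
3.7 kHz ≤ fs/2 = 7.2 kHz, passes unchanged.
49.4 kHz mod fs = 6.2 kHz.
6.2 kHz ≤ fs/2 = 7.2 kHz, appears at 6.2 kHz.
22.6 kHz and 49.4 kHz both map to 6.2 kHz.

22.6 kHz, 49.4 kHz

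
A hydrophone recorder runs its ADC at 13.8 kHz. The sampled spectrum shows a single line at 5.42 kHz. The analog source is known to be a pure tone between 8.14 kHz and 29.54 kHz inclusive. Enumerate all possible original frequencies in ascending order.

Frequencies that alias to 5.42 kHz are k·fs ± 5.42 kHz for integer k ≥ 0.
k=0: 5.42 kHz.
k=1: 8.38 kHz, 19.22 kHz.
k=2: 22.18 kHz, 33.02 kHz.
k=3: 35.98 kHz, 46.82 kHz.
Within [8.14 kHz, 29.54 kHz]: 8.38 kHz, 19.22 kHz, 22.18 kHz.

8.38 kHz, 19.22 kHz, 22.18 kHz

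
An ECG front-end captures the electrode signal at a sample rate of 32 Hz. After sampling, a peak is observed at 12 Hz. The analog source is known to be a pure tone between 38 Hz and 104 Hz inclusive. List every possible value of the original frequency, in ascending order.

Frequencies that alias to 12 Hz are k·fs ± 12 Hz for integer k ≥ 0.
k=0: 12 Hz.
k=1: 20 Hz, 44 Hz.
k=2: 52 Hz, 76 Hz.
k=3: 84 Hz, 108 Hz.
k=4: 116 Hz, 140 Hz.
Within [38 Hz, 104 Hz]: 44 Hz, 52 Hz, 76 Hz, 84 Hz.

44 Hz, 52 Hz, 76 Hz, 84 Hz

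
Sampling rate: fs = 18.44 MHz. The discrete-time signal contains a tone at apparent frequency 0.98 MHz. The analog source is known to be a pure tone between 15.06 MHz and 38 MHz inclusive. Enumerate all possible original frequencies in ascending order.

Frequencies that alias to 0.98 MHz are k·fs ± 0.98 MHz for integer k ≥ 0.
k=0: 0.98 MHz.
k=1: 17.46 MHz, 19.42 MHz.
k=2: 35.9 MHz, 37.86 MHz.
k=3: 54.34 MHz, 56.3 MHz.
Within [15.06 MHz, 38 MHz]: 17.46 MHz, 19.42 MHz, 35.9 MHz, 37.86 MHz.

17.46 MHz, 19.42 MHz, 35.9 MHz, 37.86 MHz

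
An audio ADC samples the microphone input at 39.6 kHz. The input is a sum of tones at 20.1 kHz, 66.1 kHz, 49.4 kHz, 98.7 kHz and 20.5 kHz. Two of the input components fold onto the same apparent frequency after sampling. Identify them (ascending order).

fs/2 = 19.8 kHz.
20.1 kHz > fs/2 = 19.8 kHz, folds to fs − 20.1 kHz = 19.5 kHz.
66.1 kHz mod fs = 26.5 kHz.
26.5 kHz > fs/2 = 19.8 kHz, folds to fs − 26.5 kHz = 13.1 kHz.
49.4 kHz mod fs = 9.8 kHz.
9.8 kHz ≤ fs/2 = 19.8 kHz, appears at 9.8 kHz.
98.7 kHz mod fs = 19.5 kHz.
19.5 kHz ≤ fs/2 = 19.8 kHz, appears at 19.5 kHz.
20.5 kHz > fs/2 = 19.8 kHz, folds to fs − 20.5 kHz = 19.1 kHz.
20.1 kHz and 98.7 kHz both map to 19.5 kHz.

20.1 kHz, 98.7 kHz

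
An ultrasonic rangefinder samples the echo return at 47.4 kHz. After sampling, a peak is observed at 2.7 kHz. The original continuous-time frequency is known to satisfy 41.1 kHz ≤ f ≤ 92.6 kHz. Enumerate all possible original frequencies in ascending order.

44.7 kHz, 50.1 kHz, 92.1 kHz

Frequencies that alias to 2.7 kHz are k·fs ± 2.7 kHz for integer k ≥ 0.
k=0: 2.7 kHz.
k=1: 44.7 kHz, 50.1 kHz.
k=2: 92.1 kHz, 97.5 kHz.
k=3: 139.5 kHz, 144.9 kHz.
Within [41.1 kHz, 92.6 kHz]: 44.7 kHz, 50.1 kHz, 92.1 kHz.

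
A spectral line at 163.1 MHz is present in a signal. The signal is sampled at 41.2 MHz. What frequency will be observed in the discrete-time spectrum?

163.1 MHz mod fs = 39.5 MHz.
39.5 MHz > fs/2 = 20.6 MHz, folds to fs − 39.5 MHz = 1.7 MHz.

1.7 MHz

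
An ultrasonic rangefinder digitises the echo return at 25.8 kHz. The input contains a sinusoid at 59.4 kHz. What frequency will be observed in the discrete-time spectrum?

59.4 kHz mod fs = 7.8 kHz.
7.8 kHz ≤ fs/2 = 12.9 kHz, appears at 7.8 kHz.

7.8 kHz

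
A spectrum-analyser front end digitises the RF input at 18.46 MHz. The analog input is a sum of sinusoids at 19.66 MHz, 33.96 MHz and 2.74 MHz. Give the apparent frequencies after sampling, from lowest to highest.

fs/2 = 9.23 MHz.
19.66 MHz mod fs = 1.2 MHz.
1.2 MHz ≤ fs/2 = 9.23 MHz, appears at 1.2 MHz.
33.96 MHz mod fs = 15.5 MHz.
15.5 MHz > fs/2 = 9.23 MHz, folds to fs − 15.5 MHz = 2.96 MHz.
2.74 MHz ≤ fs/2 = 9.23 MHz, passes unchanged.
Distinct values: {1.2 MHz, 2.74 MHz, 2.96 MHz}.

1.2 MHz, 2.74 MHz, 2.96 MHz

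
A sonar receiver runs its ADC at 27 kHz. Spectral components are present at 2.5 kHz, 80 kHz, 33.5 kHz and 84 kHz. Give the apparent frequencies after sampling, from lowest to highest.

fs/2 = 13.5 kHz.
2.5 kHz ≤ fs/2 = 13.5 kHz, passes unchanged.
80 kHz mod fs = 26 kHz.
26 kHz > fs/2 = 13.5 kHz, folds to fs − 26 kHz = 1 kHz.
33.5 kHz mod fs = 6.5 kHz.
6.5 kHz ≤ fs/2 = 13.5 kHz, appears at 6.5 kHz.
84 kHz mod fs = 3 kHz.
3 kHz ≤ fs/2 = 13.5 kHz, appears at 3 kHz.
Distinct values: {1 kHz, 2.5 kHz, 3 kHz, 6.5 kHz}.

1 kHz, 2.5 kHz, 3 kHz, 6.5 kHz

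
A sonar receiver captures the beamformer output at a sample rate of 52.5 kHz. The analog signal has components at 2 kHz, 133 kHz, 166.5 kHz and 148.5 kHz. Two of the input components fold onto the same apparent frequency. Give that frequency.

9 kHz

fs/2 = 26.25 kHz.
2 kHz ≤ fs/2 = 26.25 kHz, passes unchanged.
133 kHz mod fs = 28 kHz.
28 kHz > fs/2 = 26.25 kHz, folds to fs − 28 kHz = 24.5 kHz.
166.5 kHz mod fs = 9 kHz.
9 kHz ≤ fs/2 = 26.25 kHz, appears at 9 kHz.
148.5 kHz mod fs = 43.5 kHz.
43.5 kHz > fs/2 = 26.25 kHz, folds to fs − 43.5 kHz = 9 kHz.
148.5 kHz and 166.5 kHz both map to 9 kHz.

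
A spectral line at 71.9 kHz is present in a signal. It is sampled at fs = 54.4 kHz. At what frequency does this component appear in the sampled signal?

71.9 kHz mod fs = 17.5 kHz.
17.5 kHz ≤ fs/2 = 27.2 kHz, appears at 17.5 kHz.

17.5 kHz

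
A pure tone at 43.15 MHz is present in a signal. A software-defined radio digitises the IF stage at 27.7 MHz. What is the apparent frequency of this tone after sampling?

43.15 MHz mod fs = 15.45 MHz.
15.45 MHz > fs/2 = 13.85 MHz, folds to fs − 15.45 MHz = 12.25 MHz.

12.25 MHz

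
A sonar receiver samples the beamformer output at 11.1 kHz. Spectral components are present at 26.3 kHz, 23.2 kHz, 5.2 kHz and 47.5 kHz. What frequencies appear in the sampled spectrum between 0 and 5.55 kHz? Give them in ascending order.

1 kHz, 3.1 kHz, 4.1 kHz, 5.2 kHz

fs/2 = 5.55 kHz.
26.3 kHz mod fs = 4.1 kHz.
4.1 kHz ≤ fs/2 = 5.55 kHz, appears at 4.1 kHz.
23.2 kHz mod fs = 1 kHz.
1 kHz ≤ fs/2 = 5.55 kHz, appears at 1 kHz.
5.2 kHz ≤ fs/2 = 5.55 kHz, passes unchanged.
47.5 kHz mod fs = 3.1 kHz.
3.1 kHz ≤ fs/2 = 5.55 kHz, appears at 3.1 kHz.
Distinct values: {1 kHz, 3.1 kHz, 4.1 kHz, 5.2 kHz}.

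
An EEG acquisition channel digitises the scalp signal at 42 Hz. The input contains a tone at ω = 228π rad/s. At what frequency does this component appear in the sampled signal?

12 Hz

ω = 228π rad/s → f = ω/(2π) = 114 Hz.
114 Hz mod fs = 30 Hz.
30 Hz > fs/2 = 21 Hz, folds to fs − 30 Hz = 12 Hz.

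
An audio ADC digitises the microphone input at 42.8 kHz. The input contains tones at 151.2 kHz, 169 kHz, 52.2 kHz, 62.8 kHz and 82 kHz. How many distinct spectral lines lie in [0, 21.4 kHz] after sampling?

fs/2 = 21.4 kHz.
151.2 kHz mod fs = 22.8 kHz.
22.8 kHz > fs/2 = 21.4 kHz, folds to fs − 22.8 kHz = 20 kHz.
169 kHz mod fs = 40.6 kHz.
40.6 kHz > fs/2 = 21.4 kHz, folds to fs − 40.6 kHz = 2.2 kHz.
52.2 kHz mod fs = 9.4 kHz.
9.4 kHz ≤ fs/2 = 21.4 kHz, appears at 9.4 kHz.
62.8 kHz mod fs = 20 kHz.
20 kHz ≤ fs/2 = 21.4 kHz, appears at 20 kHz.
82 kHz mod fs = 39.2 kHz.
39.2 kHz > fs/2 = 21.4 kHz, folds to fs − 39.2 kHz = 3.6 kHz.
Distinct values: {2.2 kHz, 3.6 kHz, 9.4 kHz, 20 kHz} → 4.

4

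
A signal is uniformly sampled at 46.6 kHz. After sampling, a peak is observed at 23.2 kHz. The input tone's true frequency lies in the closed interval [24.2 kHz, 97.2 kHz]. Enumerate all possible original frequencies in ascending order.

69.8 kHz, 70 kHz

Frequencies that alias to 23.2 kHz are k·fs ± 23.2 kHz for integer k ≥ 0.
k=0: 23.2 kHz.
k=1: 23.4 kHz, 69.8 kHz.
k=2: 70 kHz, 116.4 kHz.
k=3: 116.6 kHz, 163 kHz.
Within [24.2 kHz, 97.2 kHz]: 69.8 kHz, 70 kHz.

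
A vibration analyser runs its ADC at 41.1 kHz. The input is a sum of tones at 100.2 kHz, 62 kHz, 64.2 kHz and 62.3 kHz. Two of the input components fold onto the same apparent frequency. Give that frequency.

fs/2 = 20.55 kHz.
100.2 kHz mod fs = 18 kHz.
18 kHz ≤ fs/2 = 20.55 kHz, appears at 18 kHz.
62 kHz mod fs = 20.9 kHz.
20.9 kHz > fs/2 = 20.55 kHz, folds to fs − 20.9 kHz = 20.2 kHz.
64.2 kHz mod fs = 23.1 kHz.
23.1 kHz > fs/2 = 20.55 kHz, folds to fs − 23.1 kHz = 18 kHz.
62.3 kHz mod fs = 21.2 kHz.
21.2 kHz > fs/2 = 20.55 kHz, folds to fs − 21.2 kHz = 19.9 kHz.
64.2 kHz and 100.2 kHz both map to 18 kHz.

18 kHz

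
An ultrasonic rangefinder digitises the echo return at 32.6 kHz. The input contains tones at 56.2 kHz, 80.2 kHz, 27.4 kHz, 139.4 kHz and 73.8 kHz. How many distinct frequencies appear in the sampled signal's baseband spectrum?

fs/2 = 16.3 kHz.
56.2 kHz mod fs = 23.6 kHz.
23.6 kHz > fs/2 = 16.3 kHz, folds to fs − 23.6 kHz = 9 kHz.
80.2 kHz mod fs = 15 kHz.
15 kHz ≤ fs/2 = 16.3 kHz, appears at 15 kHz.
27.4 kHz > fs/2 = 16.3 kHz, folds to fs − 27.4 kHz = 5.2 kHz.
139.4 kHz mod fs = 9 kHz.
9 kHz ≤ fs/2 = 16.3 kHz, appears at 9 kHz.
73.8 kHz mod fs = 8.6 kHz.
8.6 kHz ≤ fs/2 = 16.3 kHz, appears at 8.6 kHz.
Distinct values: {5.2 kHz, 8.6 kHz, 9 kHz, 15 kHz} → 4.

4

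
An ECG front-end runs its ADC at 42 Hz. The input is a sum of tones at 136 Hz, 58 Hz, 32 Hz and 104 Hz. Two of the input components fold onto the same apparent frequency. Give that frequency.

10 Hz

fs/2 = 21 Hz.
136 Hz mod fs = 10 Hz.
10 Hz ≤ fs/2 = 21 Hz, appears at 10 Hz.
58 Hz mod fs = 16 Hz.
16 Hz ≤ fs/2 = 21 Hz, appears at 16 Hz.
32 Hz > fs/2 = 21 Hz, folds to fs − 32 Hz = 10 Hz.
104 Hz mod fs = 20 Hz.
20 Hz ≤ fs/2 = 21 Hz, appears at 20 Hz.
32 Hz and 136 Hz both map to 10 Hz.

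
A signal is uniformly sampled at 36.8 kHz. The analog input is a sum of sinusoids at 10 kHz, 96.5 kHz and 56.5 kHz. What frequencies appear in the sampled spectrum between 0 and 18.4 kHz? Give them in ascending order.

10 kHz, 13.9 kHz, 17.1 kHz

fs/2 = 18.4 kHz.
10 kHz ≤ fs/2 = 18.4 kHz, passes unchanged.
96.5 kHz mod fs = 22.9 kHz.
22.9 kHz > fs/2 = 18.4 kHz, folds to fs − 22.9 kHz = 13.9 kHz.
56.5 kHz mod fs = 19.7 kHz.
19.7 kHz > fs/2 = 18.4 kHz, folds to fs − 19.7 kHz = 17.1 kHz.
Distinct values: {10 kHz, 13.9 kHz, 17.1 kHz}.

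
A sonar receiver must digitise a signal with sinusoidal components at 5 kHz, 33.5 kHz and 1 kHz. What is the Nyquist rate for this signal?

67 kHz

Highest-frequency component: 33.5 kHz.
Nyquist rate = 2 × 33.5 kHz = 67 kHz.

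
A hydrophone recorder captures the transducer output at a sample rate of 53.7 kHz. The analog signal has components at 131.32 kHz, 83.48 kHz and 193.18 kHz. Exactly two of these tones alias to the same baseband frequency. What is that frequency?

23.92 kHz

fs/2 = 26.85 kHz.
131.32 kHz mod fs = 23.92 kHz.
23.92 kHz ≤ fs/2 = 26.85 kHz, appears at 23.92 kHz.
83.48 kHz mod fs = 29.78 kHz.
29.78 kHz > fs/2 = 26.85 kHz, folds to fs − 29.78 kHz = 23.92 kHz.
193.18 kHz mod fs = 32.08 kHz.
32.08 kHz > fs/2 = 26.85 kHz, folds to fs − 32.08 kHz = 21.62 kHz.
83.48 kHz and 131.32 kHz both map to 23.92 kHz.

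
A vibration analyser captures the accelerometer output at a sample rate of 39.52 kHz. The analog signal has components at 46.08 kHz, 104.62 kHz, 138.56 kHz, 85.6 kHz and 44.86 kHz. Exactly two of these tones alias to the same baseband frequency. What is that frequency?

fs/2 = 19.76 kHz.
46.08 kHz mod fs = 6.56 kHz.
6.56 kHz ≤ fs/2 = 19.76 kHz, appears at 6.56 kHz.
104.62 kHz mod fs = 25.58 kHz.
25.58 kHz > fs/2 = 19.76 kHz, folds to fs − 25.58 kHz = 13.94 kHz.
138.56 kHz mod fs = 20 kHz.
20 kHz > fs/2 = 19.76 kHz, folds to fs − 20 kHz = 19.52 kHz.
85.6 kHz mod fs = 6.56 kHz.
6.56 kHz ≤ fs/2 = 19.76 kHz, appears at 6.56 kHz.
44.86 kHz mod fs = 5.34 kHz.
5.34 kHz ≤ fs/2 = 19.76 kHz, appears at 5.34 kHz.
46.08 kHz and 85.6 kHz both map to 6.56 kHz.

6.56 kHz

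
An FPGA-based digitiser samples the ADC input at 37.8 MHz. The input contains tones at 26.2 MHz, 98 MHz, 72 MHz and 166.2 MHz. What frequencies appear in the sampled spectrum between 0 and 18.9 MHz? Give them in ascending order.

3.6 MHz, 11.6 MHz, 15 MHz, 15.4 MHz

fs/2 = 18.9 MHz.
26.2 MHz > fs/2 = 18.9 MHz, folds to fs − 26.2 MHz = 11.6 MHz.
98 MHz mod fs = 22.4 MHz.
22.4 MHz > fs/2 = 18.9 MHz, folds to fs − 22.4 MHz = 15.4 MHz.
72 MHz mod fs = 34.2 MHz.
34.2 MHz > fs/2 = 18.9 MHz, folds to fs − 34.2 MHz = 3.6 MHz.
166.2 MHz mod fs = 15 MHz.
15 MHz ≤ fs/2 = 18.9 MHz, appears at 15 MHz.
Distinct values: {3.6 MHz, 11.6 MHz, 15 MHz, 15.4 MHz}.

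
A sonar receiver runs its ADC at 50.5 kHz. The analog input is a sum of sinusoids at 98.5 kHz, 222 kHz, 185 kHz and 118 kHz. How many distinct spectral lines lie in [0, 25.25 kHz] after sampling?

3

fs/2 = 25.25 kHz.
98.5 kHz mod fs = 48 kHz.
48 kHz > fs/2 = 25.25 kHz, folds to fs − 48 kHz = 2.5 kHz.
222 kHz mod fs = 20 kHz.
20 kHz ≤ fs/2 = 25.25 kHz, appears at 20 kHz.
185 kHz mod fs = 33.5 kHz.
33.5 kHz > fs/2 = 25.25 kHz, folds to fs − 33.5 kHz = 17 kHz.
118 kHz mod fs = 17 kHz.
17 kHz ≤ fs/2 = 25.25 kHz, appears at 17 kHz.
Distinct values: {2.5 kHz, 17 kHz, 20 kHz} → 3.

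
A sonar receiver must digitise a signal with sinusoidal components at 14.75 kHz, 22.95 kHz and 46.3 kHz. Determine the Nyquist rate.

92.6 kHz

Highest-frequency component: 46.3 kHz.
Nyquist rate = 2 × 46.3 kHz = 92.6 kHz.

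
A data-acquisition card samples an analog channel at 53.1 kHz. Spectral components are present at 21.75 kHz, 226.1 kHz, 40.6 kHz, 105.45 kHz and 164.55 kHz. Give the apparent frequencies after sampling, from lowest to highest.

fs/2 = 26.55 kHz.
21.75 kHz ≤ fs/2 = 26.55 kHz, passes unchanged.
226.1 kHz mod fs = 13.7 kHz.
13.7 kHz ≤ fs/2 = 26.55 kHz, appears at 13.7 kHz.
40.6 kHz > fs/2 = 26.55 kHz, folds to fs − 40.6 kHz = 12.5 kHz.
105.45 kHz mod fs = 52.35 kHz.
52.35 kHz > fs/2 = 26.55 kHz, folds to fs − 52.35 kHz = 0.75 kHz.
164.55 kHz mod fs = 5.25 kHz.
5.25 kHz ≤ fs/2 = 26.55 kHz, appears at 5.25 kHz.
Distinct values: {0.75 kHz, 5.25 kHz, 12.5 kHz, 13.7 kHz, 21.75 kHz}.

0.75 kHz, 5.25 kHz, 12.5 kHz, 13.7 kHz, 21.75 kHz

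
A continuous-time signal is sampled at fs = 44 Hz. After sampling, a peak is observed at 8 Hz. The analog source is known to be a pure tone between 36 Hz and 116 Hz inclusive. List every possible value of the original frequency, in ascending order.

36 Hz, 52 Hz, 80 Hz, 96 Hz

Frequencies that alias to 8 Hz are k·fs ± 8 Hz for integer k ≥ 0.
k=0: 8 Hz.
k=1: 36 Hz, 52 Hz.
k=2: 80 Hz, 96 Hz.
k=3: 124 Hz, 140 Hz.
Within [36 Hz, 116 Hz]: 36 Hz, 52 Hz, 80 Hz, 96 Hz.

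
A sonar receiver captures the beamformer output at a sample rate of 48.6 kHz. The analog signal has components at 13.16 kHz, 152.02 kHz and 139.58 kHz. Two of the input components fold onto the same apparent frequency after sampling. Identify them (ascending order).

fs/2 = 24.3 kHz.
13.16 kHz ≤ fs/2 = 24.3 kHz, passes unchanged.
152.02 kHz mod fs = 6.22 kHz.
6.22 kHz ≤ fs/2 = 24.3 kHz, appears at 6.22 kHz.
139.58 kHz mod fs = 42.38 kHz.
42.38 kHz > fs/2 = 24.3 kHz, folds to fs − 42.38 kHz = 6.22 kHz.
139.58 kHz and 152.02 kHz both map to 6.22 kHz.

139.58 kHz, 152.02 kHz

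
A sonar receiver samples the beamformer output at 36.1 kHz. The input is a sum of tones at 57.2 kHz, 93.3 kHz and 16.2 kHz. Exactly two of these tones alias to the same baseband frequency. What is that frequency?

15 kHz

fs/2 = 18.05 kHz.
57.2 kHz mod fs = 21.1 kHz.
21.1 kHz > fs/2 = 18.05 kHz, folds to fs − 21.1 kHz = 15 kHz.
93.3 kHz mod fs = 21.1 kHz.
21.1 kHz > fs/2 = 18.05 kHz, folds to fs − 21.1 kHz = 15 kHz.
16.2 kHz ≤ fs/2 = 18.05 kHz, passes unchanged.
57.2 kHz and 93.3 kHz both map to 15 kHz.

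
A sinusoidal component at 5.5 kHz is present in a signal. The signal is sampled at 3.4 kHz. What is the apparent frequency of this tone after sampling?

5.5 kHz mod fs = 2.1 kHz.
2.1 kHz > fs/2 = 1.7 kHz, folds to fs − 2.1 kHz = 1.3 kHz.

1.3 kHz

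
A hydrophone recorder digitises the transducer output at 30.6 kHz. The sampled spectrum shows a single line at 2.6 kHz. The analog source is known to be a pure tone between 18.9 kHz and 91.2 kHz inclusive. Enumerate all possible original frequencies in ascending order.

Frequencies that alias to 2.6 kHz are k·fs ± 2.6 kHz for integer k ≥ 0.
k=0: 2.6 kHz.
k=1: 28 kHz, 33.2 kHz.
k=2: 58.6 kHz, 63.8 kHz.
k=3: 89.2 kHz, 94.4 kHz.
k=4: 119.8 kHz, 125 kHz.
Within [18.9 kHz, 91.2 kHz]: 28 kHz, 33.2 kHz, 58.6 kHz, 63.8 kHz, 89.2 kHz.

28 kHz, 33.2 kHz, 58.6 kHz, 63.8 kHz, 89.2 kHz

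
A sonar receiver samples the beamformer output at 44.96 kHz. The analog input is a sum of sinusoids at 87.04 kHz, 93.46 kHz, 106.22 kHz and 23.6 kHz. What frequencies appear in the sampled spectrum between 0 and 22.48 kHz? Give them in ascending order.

fs/2 = 22.48 kHz.
87.04 kHz mod fs = 42.08 kHz.
42.08 kHz > fs/2 = 22.48 kHz, folds to fs − 42.08 kHz = 2.88 kHz.
93.46 kHz mod fs = 3.54 kHz.
3.54 kHz ≤ fs/2 = 22.48 kHz, appears at 3.54 kHz.
106.22 kHz mod fs = 16.3 kHz.
16.3 kHz ≤ fs/2 = 22.48 kHz, appears at 16.3 kHz.
23.6 kHz > fs/2 = 22.48 kHz, folds to fs − 23.6 kHz = 21.36 kHz.
Distinct values: {2.88 kHz, 3.54 kHz, 16.3 kHz, 21.36 kHz}.

2.88 kHz, 3.54 kHz, 16.3 kHz, 21.36 kHz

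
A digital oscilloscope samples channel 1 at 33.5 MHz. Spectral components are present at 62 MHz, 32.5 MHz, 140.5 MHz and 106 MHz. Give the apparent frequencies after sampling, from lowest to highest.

fs/2 = 16.75 MHz.
62 MHz mod fs = 28.5 MHz.
28.5 MHz > fs/2 = 16.75 MHz, folds to fs − 28.5 MHz = 5 MHz.
32.5 MHz > fs/2 = 16.75 MHz, folds to fs − 32.5 MHz = 1 MHz.
140.5 MHz mod fs = 6.5 MHz.
6.5 MHz ≤ fs/2 = 16.75 MHz, appears at 6.5 MHz.
106 MHz mod fs = 5.5 MHz.
5.5 MHz ≤ fs/2 = 16.75 MHz, appears at 5.5 MHz.
Distinct values: {1 MHz, 5 MHz, 5.5 MHz, 6.5 MHz}.

1 MHz, 5 MHz, 5.5 MHz, 6.5 MHz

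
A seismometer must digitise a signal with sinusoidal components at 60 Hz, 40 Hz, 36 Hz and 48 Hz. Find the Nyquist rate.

120 Hz

Highest-frequency component: 60 Hz.
Nyquist rate = 2 × 60 Hz = 120 Hz.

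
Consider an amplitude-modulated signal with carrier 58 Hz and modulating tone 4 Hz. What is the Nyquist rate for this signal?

124 Hz

AM sidebands sit at fc ± fm = 54 Hz and 62 Hz.
Highest-frequency component: 62 Hz.
Nyquist rate = 2 × 62 Hz = 124 Hz.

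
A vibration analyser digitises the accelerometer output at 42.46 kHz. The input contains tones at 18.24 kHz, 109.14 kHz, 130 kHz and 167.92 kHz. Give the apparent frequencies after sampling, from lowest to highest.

1.92 kHz, 2.62 kHz, 18.24 kHz

fs/2 = 21.23 kHz.
18.24 kHz ≤ fs/2 = 21.23 kHz, passes unchanged.
109.14 kHz mod fs = 24.22 kHz.
24.22 kHz > fs/2 = 21.23 kHz, folds to fs − 24.22 kHz = 18.24 kHz.
130 kHz mod fs = 2.62 kHz.
2.62 kHz ≤ fs/2 = 21.23 kHz, appears at 2.62 kHz.
167.92 kHz mod fs = 40.54 kHz.
40.54 kHz > fs/2 = 21.23 kHz, folds to fs − 40.54 kHz = 1.92 kHz.
Distinct values: {1.92 kHz, 2.62 kHz, 18.24 kHz}.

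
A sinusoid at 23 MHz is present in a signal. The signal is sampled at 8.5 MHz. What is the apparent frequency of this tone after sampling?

23 MHz mod fs = 6 MHz.
6 MHz > fs/2 = 4.25 MHz, folds to fs − 6 MHz = 2.5 MHz.

2.5 MHz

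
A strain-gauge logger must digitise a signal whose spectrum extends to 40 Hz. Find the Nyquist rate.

80 Hz

Nyquist rate = 2 × 40 Hz = 80 Hz.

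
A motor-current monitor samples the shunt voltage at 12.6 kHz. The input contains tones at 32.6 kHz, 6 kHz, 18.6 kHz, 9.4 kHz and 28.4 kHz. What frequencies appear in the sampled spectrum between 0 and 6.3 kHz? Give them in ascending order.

fs/2 = 6.3 kHz.
32.6 kHz mod fs = 7.4 kHz.
7.4 kHz > fs/2 = 6.3 kHz, folds to fs − 7.4 kHz = 5.2 kHz.
6 kHz ≤ fs/2 = 6.3 kHz, passes unchanged.
18.6 kHz mod fs = 6 kHz.
6 kHz ≤ fs/2 = 6.3 kHz, appears at 6 kHz.
9.4 kHz > fs/2 = 6.3 kHz, folds to fs − 9.4 kHz = 3.2 kHz.
28.4 kHz mod fs = 3.2 kHz.
3.2 kHz ≤ fs/2 = 6.3 kHz, appears at 3.2 kHz.
Distinct values: {3.2 kHz, 5.2 kHz, 6 kHz}.

3.2 kHz, 5.2 kHz, 6 kHz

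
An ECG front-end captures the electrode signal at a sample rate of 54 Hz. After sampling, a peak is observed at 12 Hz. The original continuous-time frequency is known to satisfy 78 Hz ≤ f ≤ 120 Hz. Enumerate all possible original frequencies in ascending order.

Frequencies that alias to 12 Hz are k·fs ± 12 Hz for integer k ≥ 0.
k=0: 12 Hz.
k=1: 42 Hz, 66 Hz.
k=2: 96 Hz, 120 Hz.
k=3: 150 Hz, 174 Hz.
Within [78 Hz, 120 Hz]: 96 Hz, 120 Hz.

96 Hz, 120 Hz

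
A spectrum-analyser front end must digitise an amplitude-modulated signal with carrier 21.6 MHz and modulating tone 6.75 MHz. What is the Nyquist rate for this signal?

56.7 MHz

AM sidebands sit at fc ± fm = 14.85 MHz and 28.35 MHz.
Highest-frequency component: 28.35 MHz.
Nyquist rate = 2 × 28.35 MHz = 56.7 MHz.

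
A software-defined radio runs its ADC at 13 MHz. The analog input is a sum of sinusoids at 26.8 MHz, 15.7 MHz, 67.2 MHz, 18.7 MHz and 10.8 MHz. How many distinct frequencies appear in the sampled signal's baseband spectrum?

4

fs/2 = 6.5 MHz.
26.8 MHz mod fs = 0.8 MHz.
0.8 MHz ≤ fs/2 = 6.5 MHz, appears at 0.8 MHz.
15.7 MHz mod fs = 2.7 MHz.
2.7 MHz ≤ fs/2 = 6.5 MHz, appears at 2.7 MHz.
67.2 MHz mod fs = 2.2 MHz.
2.2 MHz ≤ fs/2 = 6.5 MHz, appears at 2.2 MHz.
18.7 MHz mod fs = 5.7 MHz.
5.7 MHz ≤ fs/2 = 6.5 MHz, appears at 5.7 MHz.
10.8 MHz > fs/2 = 6.5 MHz, folds to fs − 10.8 MHz = 2.2 MHz.
Distinct values: {0.8 MHz, 2.2 MHz, 2.7 MHz, 5.7 MHz} → 4.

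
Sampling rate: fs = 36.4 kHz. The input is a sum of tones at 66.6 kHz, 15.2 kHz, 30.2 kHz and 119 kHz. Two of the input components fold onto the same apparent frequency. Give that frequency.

6.2 kHz

fs/2 = 18.2 kHz.
66.6 kHz mod fs = 30.2 kHz.
30.2 kHz > fs/2 = 18.2 kHz, folds to fs − 30.2 kHz = 6.2 kHz.
15.2 kHz ≤ fs/2 = 18.2 kHz, passes unchanged.
30.2 kHz > fs/2 = 18.2 kHz, folds to fs − 30.2 kHz = 6.2 kHz.
119 kHz mod fs = 9.8 kHz.
9.8 kHz ≤ fs/2 = 18.2 kHz, appears at 9.8 kHz.
30.2 kHz and 66.6 kHz both map to 6.2 kHz.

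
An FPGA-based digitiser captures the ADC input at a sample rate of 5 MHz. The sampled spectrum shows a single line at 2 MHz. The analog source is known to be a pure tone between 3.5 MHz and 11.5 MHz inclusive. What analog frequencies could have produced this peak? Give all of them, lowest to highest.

7 MHz, 8 MHz

Frequencies that alias to 2 MHz are k·fs ± 2 MHz for integer k ≥ 0.
k=0: 2 MHz.
k=1: 3 MHz, 7 MHz.
k=2: 8 MHz, 12 MHz.
k=3: 13 MHz, 17 MHz.
Within [3.5 MHz, 11.5 MHz]: 7 MHz, 8 MHz.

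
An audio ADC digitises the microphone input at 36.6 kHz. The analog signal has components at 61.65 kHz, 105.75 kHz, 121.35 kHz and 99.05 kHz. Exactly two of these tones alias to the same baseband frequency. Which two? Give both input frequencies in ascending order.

61.65 kHz, 121.35 kHz

fs/2 = 18.3 kHz.
61.65 kHz mod fs = 25.05 kHz.
25.05 kHz > fs/2 = 18.3 kHz, folds to fs − 25.05 kHz = 11.55 kHz.
105.75 kHz mod fs = 32.55 kHz.
32.55 kHz > fs/2 = 18.3 kHz, folds to fs − 32.55 kHz = 4.05 kHz.
121.35 kHz mod fs = 11.55 kHz.
11.55 kHz ≤ fs/2 = 18.3 kHz, appears at 11.55 kHz.
99.05 kHz mod fs = 25.85 kHz.
25.85 kHz > fs/2 = 18.3 kHz, folds to fs − 25.85 kHz = 10.75 kHz.
61.65 kHz and 121.35 kHz both map to 11.55 kHz.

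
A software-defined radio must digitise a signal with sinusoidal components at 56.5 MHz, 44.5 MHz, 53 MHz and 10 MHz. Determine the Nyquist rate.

113 MHz

Highest-frequency component: 56.5 MHz.
Nyquist rate = 2 × 56.5 MHz = 113 MHz.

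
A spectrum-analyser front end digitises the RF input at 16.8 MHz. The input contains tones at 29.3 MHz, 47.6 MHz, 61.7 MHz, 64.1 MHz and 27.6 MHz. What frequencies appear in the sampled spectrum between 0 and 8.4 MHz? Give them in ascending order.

fs/2 = 8.4 MHz.
29.3 MHz mod fs = 12.5 MHz.
12.5 MHz > fs/2 = 8.4 MHz, folds to fs − 12.5 MHz = 4.3 MHz.
47.6 MHz mod fs = 14 MHz.
14 MHz > fs/2 = 8.4 MHz, folds to fs − 14 MHz = 2.8 MHz.
61.7 MHz mod fs = 11.3 MHz.
11.3 MHz > fs/2 = 8.4 MHz, folds to fs − 11.3 MHz = 5.5 MHz.
64.1 MHz mod fs = 13.7 MHz.
13.7 MHz > fs/2 = 8.4 MHz, folds to fs − 13.7 MHz = 3.1 MHz.
27.6 MHz mod fs = 10.8 MHz.
10.8 MHz > fs/2 = 8.4 MHz, folds to fs − 10.8 MHz = 6 MHz.
Distinct values: {2.8 MHz, 3.1 MHz, 4.3 MHz, 5.5 MHz, 6 MHz}.

2.8 MHz, 3.1 MHz, 4.3 MHz, 5.5 MHz, 6 MHz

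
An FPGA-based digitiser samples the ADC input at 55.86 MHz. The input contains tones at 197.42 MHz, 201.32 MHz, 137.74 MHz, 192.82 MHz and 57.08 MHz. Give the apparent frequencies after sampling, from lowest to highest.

fs/2 = 27.93 MHz.
197.42 MHz mod fs = 29.84 MHz.
29.84 MHz > fs/2 = 27.93 MHz, folds to fs − 29.84 MHz = 26.02 MHz.
201.32 MHz mod fs = 33.74 MHz.
33.74 MHz > fs/2 = 27.93 MHz, folds to fs − 33.74 MHz = 22.12 MHz.
137.74 MHz mod fs = 26.02 MHz.
26.02 MHz ≤ fs/2 = 27.93 MHz, appears at 26.02 MHz.
192.82 MHz mod fs = 25.24 MHz.
25.24 MHz ≤ fs/2 = 27.93 MHz, appears at 25.24 MHz.
57.08 MHz mod fs = 1.22 MHz.
1.22 MHz ≤ fs/2 = 27.93 MHz, appears at 1.22 MHz.
Distinct values: {1.22 MHz, 22.12 MHz, 25.24 MHz, 26.02 MHz}.

1.22 MHz, 22.12 MHz, 25.24 MHz, 26.02 MHz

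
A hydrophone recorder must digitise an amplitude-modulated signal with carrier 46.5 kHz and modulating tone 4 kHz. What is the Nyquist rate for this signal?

AM sidebands sit at fc ± fm = 42.5 kHz and 50.5 kHz.
Highest-frequency component: 50.5 kHz.
Nyquist rate = 2 × 50.5 kHz = 101 kHz.

101 kHz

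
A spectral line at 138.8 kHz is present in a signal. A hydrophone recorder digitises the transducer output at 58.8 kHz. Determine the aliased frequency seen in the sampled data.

21.2 kHz

138.8 kHz mod fs = 21.2 kHz.
21.2 kHz ≤ fs/2 = 29.4 kHz, appears at 21.2 kHz.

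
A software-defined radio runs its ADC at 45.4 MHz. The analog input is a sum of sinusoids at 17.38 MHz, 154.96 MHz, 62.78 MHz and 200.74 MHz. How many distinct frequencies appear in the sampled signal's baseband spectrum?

3

fs/2 = 22.7 MHz.
17.38 MHz ≤ fs/2 = 22.7 MHz, passes unchanged.
154.96 MHz mod fs = 18.76 MHz.
18.76 MHz ≤ fs/2 = 22.7 MHz, appears at 18.76 MHz.
62.78 MHz mod fs = 17.38 MHz.
17.38 MHz ≤ fs/2 = 22.7 MHz, appears at 17.38 MHz.
200.74 MHz mod fs = 19.14 MHz.
19.14 MHz ≤ fs/2 = 22.7 MHz, appears at 19.14 MHz.
Distinct values: {17.38 MHz, 18.76 MHz, 19.14 MHz} → 3.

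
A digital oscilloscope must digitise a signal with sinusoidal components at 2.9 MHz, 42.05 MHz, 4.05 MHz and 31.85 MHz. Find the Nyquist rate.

84.1 MHz

Highest-frequency component: 42.05 MHz.
Nyquist rate = 2 × 42.05 MHz = 84.1 MHz.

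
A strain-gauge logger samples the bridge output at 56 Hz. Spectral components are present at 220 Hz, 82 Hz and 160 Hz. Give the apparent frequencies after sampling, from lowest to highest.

fs/2 = 28 Hz.
220 Hz mod fs = 52 Hz.
52 Hz > fs/2 = 28 Hz, folds to fs − 52 Hz = 4 Hz.
82 Hz mod fs = 26 Hz.
26 Hz ≤ fs/2 = 28 Hz, appears at 26 Hz.
160 Hz mod fs = 48 Hz.
48 Hz > fs/2 = 28 Hz, folds to fs − 48 Hz = 8 Hz.
Distinct values: {4 Hz, 8 Hz, 26 Hz}.

4 Hz, 8 Hz, 26 Hz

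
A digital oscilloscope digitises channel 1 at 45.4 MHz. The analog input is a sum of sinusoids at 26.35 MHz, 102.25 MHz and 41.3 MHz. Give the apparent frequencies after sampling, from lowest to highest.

fs/2 = 22.7 MHz.
26.35 MHz > fs/2 = 22.7 MHz, folds to fs − 26.35 MHz = 19.05 MHz.
102.25 MHz mod fs = 11.45 MHz.
11.45 MHz ≤ fs/2 = 22.7 MHz, appears at 11.45 MHz.
41.3 MHz > fs/2 = 22.7 MHz, folds to fs − 41.3 MHz = 4.1 MHz.
Distinct values: {4.1 MHz, 11.45 MHz, 19.05 MHz}.

4.1 MHz, 11.45 MHz, 19.05 MHz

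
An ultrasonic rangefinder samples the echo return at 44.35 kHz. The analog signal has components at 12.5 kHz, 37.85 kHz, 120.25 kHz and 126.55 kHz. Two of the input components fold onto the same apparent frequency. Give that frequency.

fs/2 = 22.175 kHz.
12.5 kHz ≤ fs/2 = 22.175 kHz, passes unchanged.
37.85 kHz > fs/2 = 22.175 kHz, folds to fs − 37.85 kHz = 6.5 kHz.
120.25 kHz mod fs = 31.55 kHz.
31.55 kHz > fs/2 = 22.175 kHz, folds to fs − 31.55 kHz = 12.8 kHz.
126.55 kHz mod fs = 37.85 kHz.
37.85 kHz > fs/2 = 22.175 kHz, folds to fs − 37.85 kHz = 6.5 kHz.
37.85 kHz and 126.55 kHz both map to 6.5 kHz.

6.5 kHz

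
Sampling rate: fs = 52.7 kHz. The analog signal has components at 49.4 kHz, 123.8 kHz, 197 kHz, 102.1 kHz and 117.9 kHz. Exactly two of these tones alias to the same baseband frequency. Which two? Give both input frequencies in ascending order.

49.4 kHz, 102.1 kHz

fs/2 = 26.35 kHz.
49.4 kHz > fs/2 = 26.35 kHz, folds to fs − 49.4 kHz = 3.3 kHz.
123.8 kHz mod fs = 18.4 kHz.
18.4 kHz ≤ fs/2 = 26.35 kHz, appears at 18.4 kHz.
197 kHz mod fs = 38.9 kHz.
38.9 kHz > fs/2 = 26.35 kHz, folds to fs − 38.9 kHz = 13.8 kHz.
102.1 kHz mod fs = 49.4 kHz.
49.4 kHz > fs/2 = 26.35 kHz, folds to fs − 49.4 kHz = 3.3 kHz.
117.9 kHz mod fs = 12.5 kHz.
12.5 kHz ≤ fs/2 = 26.35 kHz, appears at 12.5 kHz.
49.4 kHz and 102.1 kHz both map to 3.3 kHz.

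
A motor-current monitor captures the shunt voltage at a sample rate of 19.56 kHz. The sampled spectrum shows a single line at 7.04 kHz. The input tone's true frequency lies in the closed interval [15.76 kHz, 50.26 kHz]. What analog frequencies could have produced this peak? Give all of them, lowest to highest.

26.6 kHz, 32.08 kHz, 46.16 kHz

Frequencies that alias to 7.04 kHz are k·fs ± 7.04 kHz for integer k ≥ 0.
k=0: 7.04 kHz.
k=1: 12.52 kHz, 26.6 kHz.
k=2: 32.08 kHz, 46.16 kHz.
k=3: 51.64 kHz, 65.72 kHz.
Within [15.76 kHz, 50.26 kHz]: 26.6 kHz, 32.08 kHz, 46.16 kHz.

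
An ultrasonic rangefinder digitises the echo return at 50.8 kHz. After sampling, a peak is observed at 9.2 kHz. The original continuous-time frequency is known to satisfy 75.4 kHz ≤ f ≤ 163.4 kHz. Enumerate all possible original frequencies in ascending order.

Frequencies that alias to 9.2 kHz are k·fs ± 9.2 kHz for integer k ≥ 0.
k=0: 9.2 kHz.
k=1: 41.6 kHz, 60 kHz.
k=2: 92.4 kHz, 110.8 kHz.
k=3: 143.2 kHz, 161.6 kHz.
k=4: 194 kHz, 212.4 kHz.
Within [75.4 kHz, 163.4 kHz]: 92.4 kHz, 110.8 kHz, 143.2 kHz, 161.6 kHz.

92.4 kHz, 110.8 kHz, 143.2 kHz, 161.6 kHz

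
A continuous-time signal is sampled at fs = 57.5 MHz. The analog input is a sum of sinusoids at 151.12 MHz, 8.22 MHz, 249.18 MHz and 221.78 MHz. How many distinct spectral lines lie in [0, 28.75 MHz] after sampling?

fs/2 = 28.75 MHz.
151.12 MHz mod fs = 36.12 MHz.
36.12 MHz > fs/2 = 28.75 MHz, folds to fs − 36.12 MHz = 21.38 MHz.
8.22 MHz ≤ fs/2 = 28.75 MHz, passes unchanged.
249.18 MHz mod fs = 19.18 MHz.
19.18 MHz ≤ fs/2 = 28.75 MHz, appears at 19.18 MHz.
221.78 MHz mod fs = 49.28 MHz.
49.28 MHz > fs/2 = 28.75 MHz, folds to fs − 49.28 MHz = 8.22 MHz.
Distinct values: {8.22 MHz, 19.18 MHz, 21.38 MHz} → 3.

3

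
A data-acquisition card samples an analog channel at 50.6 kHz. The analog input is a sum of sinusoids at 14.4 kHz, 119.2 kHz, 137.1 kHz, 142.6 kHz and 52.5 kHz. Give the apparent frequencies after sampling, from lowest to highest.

1.9 kHz, 9.2 kHz, 14.4 kHz, 14.7 kHz, 18 kHz

fs/2 = 25.3 kHz.
14.4 kHz ≤ fs/2 = 25.3 kHz, passes unchanged.
119.2 kHz mod fs = 18 kHz.
18 kHz ≤ fs/2 = 25.3 kHz, appears at 18 kHz.
137.1 kHz mod fs = 35.9 kHz.
35.9 kHz > fs/2 = 25.3 kHz, folds to fs − 35.9 kHz = 14.7 kHz.
142.6 kHz mod fs = 41.4 kHz.
41.4 kHz > fs/2 = 25.3 kHz, folds to fs − 41.4 kHz = 9.2 kHz.
52.5 kHz mod fs = 1.9 kHz.
1.9 kHz ≤ fs/2 = 25.3 kHz, appears at 1.9 kHz.
Distinct values: {1.9 kHz, 9.2 kHz, 14.4 kHz, 14.7 kHz, 18 kHz}.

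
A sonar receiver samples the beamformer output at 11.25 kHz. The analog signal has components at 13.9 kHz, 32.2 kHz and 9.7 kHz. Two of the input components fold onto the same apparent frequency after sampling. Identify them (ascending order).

9.7 kHz, 32.2 kHz

fs/2 = 5.625 kHz.
13.9 kHz mod fs = 2.65 kHz.
2.65 kHz ≤ fs/2 = 5.625 kHz, appears at 2.65 kHz.
32.2 kHz mod fs = 9.7 kHz.
9.7 kHz > fs/2 = 5.625 kHz, folds to fs − 9.7 kHz = 1.55 kHz.
9.7 kHz > fs/2 = 5.625 kHz, folds to fs − 9.7 kHz = 1.55 kHz.
9.7 kHz and 32.2 kHz both map to 1.55 kHz.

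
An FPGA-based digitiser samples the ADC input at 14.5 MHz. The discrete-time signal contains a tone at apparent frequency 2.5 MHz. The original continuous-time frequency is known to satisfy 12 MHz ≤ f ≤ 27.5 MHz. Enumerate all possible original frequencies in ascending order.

Frequencies that alias to 2.5 MHz are k·fs ± 2.5 MHz for integer k ≥ 0.
k=0: 2.5 MHz.
k=1: 12 MHz, 17 MHz.
k=2: 26.5 MHz, 31.5 MHz.
k=3: 41 MHz, 46 MHz.
Within [12 MHz, 27.5 MHz]: 12 MHz, 17 MHz, 26.5 MHz.

12 MHz, 17 MHz, 26.5 MHz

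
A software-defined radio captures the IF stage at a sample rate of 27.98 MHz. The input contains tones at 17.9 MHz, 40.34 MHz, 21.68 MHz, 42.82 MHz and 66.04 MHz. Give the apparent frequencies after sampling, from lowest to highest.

fs/2 = 13.99 MHz.
17.9 MHz > fs/2 = 13.99 MHz, folds to fs − 17.9 MHz = 10.08 MHz.
40.34 MHz mod fs = 12.36 MHz.
12.36 MHz ≤ fs/2 = 13.99 MHz, appears at 12.36 MHz.
21.68 MHz > fs/2 = 13.99 MHz, folds to fs − 21.68 MHz = 6.3 MHz.
42.82 MHz mod fs = 14.84 MHz.
14.84 MHz > fs/2 = 13.99 MHz, folds to fs − 14.84 MHz = 13.14 MHz.
66.04 MHz mod fs = 10.08 MHz.
10.08 MHz ≤ fs/2 = 13.99 MHz, appears at 10.08 MHz.
Distinct values: {6.3 MHz, 10.08 MHz, 12.36 MHz, 13.14 MHz}.

6.3 MHz, 10.08 MHz, 12.36 MHz, 13.14 MHz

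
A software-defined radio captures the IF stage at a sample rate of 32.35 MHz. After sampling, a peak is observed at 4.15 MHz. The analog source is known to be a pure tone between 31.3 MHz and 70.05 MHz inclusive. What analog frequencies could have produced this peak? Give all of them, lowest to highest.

Frequencies that alias to 4.15 MHz are k·fs ± 4.15 MHz for integer k ≥ 0.
k=0: 4.15 MHz.
k=1: 28.2 MHz, 36.5 MHz.
k=2: 60.55 MHz, 68.85 MHz.
k=3: 92.9 MHz, 101.2 MHz.
Within [31.3 MHz, 70.05 MHz]: 36.5 MHz, 60.55 MHz, 68.85 MHz.

36.5 MHz, 60.55 MHz, 68.85 MHz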